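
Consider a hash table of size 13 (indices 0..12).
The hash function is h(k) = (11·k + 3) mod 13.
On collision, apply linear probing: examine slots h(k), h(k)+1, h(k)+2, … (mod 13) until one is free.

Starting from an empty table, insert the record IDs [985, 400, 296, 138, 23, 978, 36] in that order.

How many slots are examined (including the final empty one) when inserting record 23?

Insert 985: h=9, slot 9 empty -> index 9.
Insert 400: h=9, slot 9 occupied -> index 10.
Insert 296: h=9, slots 9,10 occupied -> index 11.
Insert 138: h=0, slot 0 empty -> index 0.
Insert 23: h=9, slots 9,10,11 occupied -> index 12.
Insert 978: h=10, slots 10,11,12,0 occupied -> index 1.
Insert 36: h=9, slots 9,10,11,12,0,1 occupied -> index 2.
Table: [138, 978, 36, ∅, ∅, ∅, ∅, ∅, ∅, 985, 400, 296, 23]

4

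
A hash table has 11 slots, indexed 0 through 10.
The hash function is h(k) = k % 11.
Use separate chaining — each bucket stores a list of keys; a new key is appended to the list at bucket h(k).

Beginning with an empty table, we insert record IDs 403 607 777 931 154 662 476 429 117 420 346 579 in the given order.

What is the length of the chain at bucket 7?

5

403 → bucket 7
607 → bucket 2
777 → bucket 7 (collision)
931 → bucket 7 (collision)
154 → bucket 0
662 → bucket 2 (collision)
476 → bucket 3
429 → bucket 0 (collision)
117 → bucket 7 (collision)
420 → bucket 2 (collision)
346 → bucket 5
579 → bucket 7 (collision)
Final buckets:
0: 154 -> 429
1: ∅
2: 607 -> 662 -> 420
3: 476
4: ∅
5: 346
6: ∅
7: 403 -> 777 -> 931 -> 117 -> 579
8: ∅
9: ∅
10: ∅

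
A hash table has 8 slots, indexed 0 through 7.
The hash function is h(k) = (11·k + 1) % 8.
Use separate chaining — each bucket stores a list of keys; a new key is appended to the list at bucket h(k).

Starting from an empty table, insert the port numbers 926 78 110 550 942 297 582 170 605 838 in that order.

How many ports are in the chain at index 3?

7

Insert 926: h=3, bucket 3 empty -> new chain.
Insert 78: h=3, bucket 3 nonempty -> append to chain.
Insert 110: h=3, bucket 3 nonempty -> append to chain.
Insert 550: h=3, bucket 3 nonempty -> append to chain.
Insert 942: h=3, bucket 3 nonempty -> append to chain.
Insert 297: h=4, bucket 4 empty -> new chain.
Insert 582: h=3, bucket 3 nonempty -> append to chain.
Insert 170: h=7, bucket 7 empty -> new chain.
Insert 605: h=0, bucket 0 empty -> new chain.
Insert 838: h=3, bucket 3 nonempty -> append to chain.
Final buckets:
0: 605
1: ∅
2: ∅
3: 926 -> 78 -> 110 -> 550 -> 942 -> 582 -> 838
4: 297
5: ∅
6: ∅
7: 170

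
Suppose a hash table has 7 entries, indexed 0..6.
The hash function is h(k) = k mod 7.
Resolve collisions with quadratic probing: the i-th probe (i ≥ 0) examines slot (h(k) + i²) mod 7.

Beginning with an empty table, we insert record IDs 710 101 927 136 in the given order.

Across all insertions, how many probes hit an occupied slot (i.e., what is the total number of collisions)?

Insert 710: h=3, slot 3 empty → index 3.
Insert 101: h=3, slot 3 occupied → index 4.
Insert 927: h=3, slots 3,4 occupied → index 0.
Insert 136: h=3, slots 3,4,0 occupied → index 5.
Table: [927, -, -, 710, 101, 136, -]

6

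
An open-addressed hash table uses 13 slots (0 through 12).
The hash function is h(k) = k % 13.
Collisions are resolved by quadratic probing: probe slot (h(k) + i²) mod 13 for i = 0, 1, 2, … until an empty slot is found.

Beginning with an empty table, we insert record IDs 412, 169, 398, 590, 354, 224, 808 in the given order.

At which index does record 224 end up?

4

Insert 412: h=9, slot 9 empty -> index 9.
Insert 169: h=0, slot 0 empty -> index 0.
Insert 398: h=8, slot 8 empty -> index 8.
Insert 590: h=5, slot 5 empty -> index 5.
Insert 354: h=3, slot 3 empty -> index 3.
Insert 224: h=3, slot 3 occupied -> index 4.
Insert 808: h=2, slot 2 empty -> index 2.
Table: [169, _, 808, 354, 224, 590, _, _, 398, 412, _, _, _]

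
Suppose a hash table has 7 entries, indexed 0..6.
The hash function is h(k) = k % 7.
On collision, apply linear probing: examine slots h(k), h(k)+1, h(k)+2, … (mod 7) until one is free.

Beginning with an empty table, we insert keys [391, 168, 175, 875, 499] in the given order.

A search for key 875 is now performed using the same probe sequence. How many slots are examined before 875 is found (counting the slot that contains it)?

391: h=6 -> slot 6
168: h=0 -> slot 0
175: h=0, probe 0,1 -> slot 1
875: h=0, probe 0,1,2 -> slot 2
499: h=2, probe 2,3 -> slot 3
Table: [168, 175, 875, 499, ∅, ∅, 391]
Lookup 875: h=0, probe 0,1,2 → found at 2.

3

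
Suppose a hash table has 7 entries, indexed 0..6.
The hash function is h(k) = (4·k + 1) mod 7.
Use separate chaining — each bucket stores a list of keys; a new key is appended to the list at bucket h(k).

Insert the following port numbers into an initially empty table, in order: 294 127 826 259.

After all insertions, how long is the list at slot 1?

3

Insert 294: h=1, bucket 1 empty -> new chain.
Insert 127: h=5, bucket 5 empty -> new chain.
Insert 826: h=1, bucket 1 nonempty -> append to chain.
Insert 259: h=1, bucket 1 nonempty -> append to chain.
Final buckets:
0: .
1: 294 -> 826 -> 259
2: .
3: .
4: .
5: 127
6: .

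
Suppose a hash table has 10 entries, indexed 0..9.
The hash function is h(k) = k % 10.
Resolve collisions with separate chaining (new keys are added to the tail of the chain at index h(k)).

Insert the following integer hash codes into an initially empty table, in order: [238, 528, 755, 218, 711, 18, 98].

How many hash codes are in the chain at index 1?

1

Insert 238: h=8, bucket 8 empty → new chain.
Insert 528: h=8, bucket 8 nonempty → append to chain.
Insert 755: h=5, bucket 5 empty → new chain.
Insert 218: h=8, bucket 8 nonempty → append to chain.
Insert 711: h=1, bucket 1 empty → new chain.
Insert 18: h=8, bucket 8 nonempty → append to chain.
Insert 98: h=8, bucket 8 nonempty → append to chain.
Final buckets:
0: ∅
1: 711
2: ∅
3: ∅
4: ∅
5: 755
6: ∅
7: ∅
8: 238 -> 528 -> 218 -> 18 -> 98
9: ∅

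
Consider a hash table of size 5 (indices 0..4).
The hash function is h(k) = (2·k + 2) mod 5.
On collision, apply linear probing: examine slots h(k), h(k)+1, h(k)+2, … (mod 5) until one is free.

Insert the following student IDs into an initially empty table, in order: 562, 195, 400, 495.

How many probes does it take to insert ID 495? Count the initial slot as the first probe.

3

562: h=1 -> slot 1
195: h=2 -> slot 2
400: h=2, probe 2,3 -> slot 3
495: h=2, probe 2,3,4 -> slot 4
Table: [_, 562, 195, 400, 495]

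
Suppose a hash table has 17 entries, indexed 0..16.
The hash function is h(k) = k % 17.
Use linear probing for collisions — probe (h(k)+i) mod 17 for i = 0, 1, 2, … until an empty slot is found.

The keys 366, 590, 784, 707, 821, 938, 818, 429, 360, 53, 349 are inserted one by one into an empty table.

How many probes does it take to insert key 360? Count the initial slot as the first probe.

5

Insert 366: h=9, slot 9 empty => index 9.
Insert 590: h=12, slot 12 empty => index 12.
Insert 784: h=2, slot 2 empty => index 2.
Insert 707: h=10, slot 10 empty => index 10.
Insert 821: h=5, slot 5 empty => index 5.
Insert 938: h=3, slot 3 empty => index 3.
Insert 818: h=2, slots 2,3 occupied => index 4.
Insert 429: h=4, slots 4,5 occupied => index 6.
Insert 360: h=3, slots 3,4,5,6 occupied => index 7.
Insert 53: h=2, slots 2,3,4,5,6,7 occupied => index 8.
Insert 349: h=9, slots 9,10 occupied => index 11.
Table: [_, _, 784, 938, 818, 821, 429, 360, 53, 366, 707, 349, 590, _, _, _, _]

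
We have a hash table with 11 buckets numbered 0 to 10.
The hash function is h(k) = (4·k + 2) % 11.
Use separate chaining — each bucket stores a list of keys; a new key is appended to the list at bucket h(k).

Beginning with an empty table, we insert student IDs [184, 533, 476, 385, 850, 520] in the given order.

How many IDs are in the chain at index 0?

1

184 → bucket 1
533 → bucket 0
476 → bucket 3
385 → bucket 2
850 → bucket 3 (collision)
520 → bucket 3 (collision)
Final buckets:
0: 533
1: 184
2: 385
3: 476 -> 850 -> 520
4: —
5: —
6: —
7: —
8: —
9: —
10: —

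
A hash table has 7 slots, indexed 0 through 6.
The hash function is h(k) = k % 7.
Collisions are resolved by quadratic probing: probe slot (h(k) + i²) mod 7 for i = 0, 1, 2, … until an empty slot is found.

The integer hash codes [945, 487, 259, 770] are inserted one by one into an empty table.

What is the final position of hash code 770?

2

945: h=0 => slot 0
487: h=4 => slot 4
259: h=0, probe 0,1 => slot 1
770: h=0, probe 0,1,4,2 => slot 2
Table: [945, 259, 770, -, 487, -, -]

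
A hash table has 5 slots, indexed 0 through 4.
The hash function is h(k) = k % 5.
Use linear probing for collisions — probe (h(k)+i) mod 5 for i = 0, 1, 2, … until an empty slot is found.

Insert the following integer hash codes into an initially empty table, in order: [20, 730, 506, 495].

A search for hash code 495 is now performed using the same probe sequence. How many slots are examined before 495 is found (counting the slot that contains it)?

20: h=0 → slot 0
730: h=0, probe 0,1 → slot 1
506: h=1, probe 1,2 → slot 2
495: h=0, probe 0,1,2,3 → slot 3
Table: [20, 730, 506, 495, ∅]
Lookup 495: h=0, probe 0,1,2,3 → found at 3.

4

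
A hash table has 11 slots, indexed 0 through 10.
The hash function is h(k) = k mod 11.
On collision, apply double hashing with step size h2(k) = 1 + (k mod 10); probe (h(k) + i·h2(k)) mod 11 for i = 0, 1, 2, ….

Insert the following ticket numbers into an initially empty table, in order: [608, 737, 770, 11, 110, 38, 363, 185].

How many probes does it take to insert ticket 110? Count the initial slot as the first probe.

608: h=3 -> slot 3
737: h=0 -> slot 0
770: h=0, h2=1, probe 0,1 -> slot 1
11: h=0, h2=2, probe 0,2 -> slot 2
110: h=0, h2=1, probe 0,1,2,3,4 -> slot 4
38: h=5 -> slot 5
363: h=0, h2=4, probe 0,4,8 -> slot 8
185: h=9 -> slot 9
Table: [737, 770, 11, 608, 110, 38, -, -, 363, 185, -]

5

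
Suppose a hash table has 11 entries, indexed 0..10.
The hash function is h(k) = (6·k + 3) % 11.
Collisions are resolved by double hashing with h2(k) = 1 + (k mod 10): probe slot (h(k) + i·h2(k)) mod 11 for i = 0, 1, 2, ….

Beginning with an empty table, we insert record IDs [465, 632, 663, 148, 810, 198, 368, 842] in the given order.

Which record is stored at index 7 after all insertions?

368

465: h=10 => slot 10
632: h=0 => slot 0
663: h=10, h2=4, probe 10,3 => slot 3
148: h=0, h2=9, probe 0,9 => slot 9
810: h=1 => slot 1
198: h=3, h2=9, probe 3,1,10,8 => slot 8
368: h=0, h2=9, probe 0,9,7 => slot 7
842: h=6 => slot 6
Table: [632, 810, -, 663, -, -, 842, 368, 198, 148, 465]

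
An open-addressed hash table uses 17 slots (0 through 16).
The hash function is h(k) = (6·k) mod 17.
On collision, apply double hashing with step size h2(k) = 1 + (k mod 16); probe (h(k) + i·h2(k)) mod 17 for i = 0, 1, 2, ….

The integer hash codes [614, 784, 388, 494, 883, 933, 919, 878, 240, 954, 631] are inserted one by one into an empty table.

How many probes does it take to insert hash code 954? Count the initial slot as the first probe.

7

Insert 614: h=12, slot 12 empty => index 12.
Insert 784: h=12, h2=1, slot 12 occupied => index 13.
Insert 388: h=16, slot 16 empty => index 16.
Insert 494: h=6, slot 6 empty => index 6.
Insert 883: h=11, slot 11 empty => index 11.
Insert 933: h=5, slot 5 empty => index 5.
Insert 919: h=6, h2=8, slot 6 occupied => index 14.
Insert 878: h=15, slot 15 empty => index 15.
Insert 240: h=12, h2=1, slots 12,13,14,15,16 occupied => index 0.
Insert 954: h=12, h2=11, slots 12,6,0,11,5,16 occupied => index 10.
Insert 631: h=12, h2=8, slot 12 occupied => index 3.
Table: [240, -, -, 631, -, 933, 494, -, -, -, 954, 883, 614, 784, 919, 878, 388]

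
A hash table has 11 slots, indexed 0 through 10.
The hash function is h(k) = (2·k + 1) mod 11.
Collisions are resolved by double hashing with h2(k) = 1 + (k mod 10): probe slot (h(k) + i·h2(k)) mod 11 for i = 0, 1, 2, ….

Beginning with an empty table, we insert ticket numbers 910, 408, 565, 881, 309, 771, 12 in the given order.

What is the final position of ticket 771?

7

910: h=6 -> slot 6
408: h=3 -> slot 3
565: h=9 -> slot 9
881: h=3, h2=2, probe 3,5 -> slot 5
309: h=3, h2=10, probe 3,2 -> slot 2
771: h=3, h2=2, probe 3,5,7 -> slot 7
12: h=3, h2=3, probe 3,6,9,1 -> slot 1
Table: [., 12, 309, 408, ., 881, 910, 771, ., 565, .]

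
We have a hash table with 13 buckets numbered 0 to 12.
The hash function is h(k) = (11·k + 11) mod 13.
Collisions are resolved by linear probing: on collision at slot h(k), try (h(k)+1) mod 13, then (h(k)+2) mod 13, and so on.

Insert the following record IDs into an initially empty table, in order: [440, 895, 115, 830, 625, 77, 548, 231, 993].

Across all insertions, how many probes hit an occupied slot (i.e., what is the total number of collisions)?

8

Insert 440: h=2, slot 2 empty -> index 2.
Insert 895: h=2, slot 2 occupied -> index 3.
Insert 115: h=2, slots 2,3 occupied -> index 4.
Insert 830: h=2, slots 2,3,4 occupied -> index 5.
Insert 625: h=9, slot 9 empty -> index 9.
Insert 77: h=0, slot 0 empty -> index 0.
Insert 548: h=7, slot 7 empty -> index 7.
Insert 231: h=4, slots 4,5 occupied -> index 6.
Insert 993: h=1, slot 1 empty -> index 1.
Table: [77, 993, 440, 895, 115, 830, 231, 548, _, 625, _, _, _]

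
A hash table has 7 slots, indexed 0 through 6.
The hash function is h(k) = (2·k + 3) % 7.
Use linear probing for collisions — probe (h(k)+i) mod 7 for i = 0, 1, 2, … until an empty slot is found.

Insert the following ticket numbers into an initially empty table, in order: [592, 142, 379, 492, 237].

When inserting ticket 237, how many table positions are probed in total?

592: h=4 => slot 4
142: h=0 => slot 0
379: h=5 => slot 5
492: h=0, probe 0,1 => slot 1
237: h=1, probe 1,2 => slot 2
Table: [142, 492, 237, ∅, 592, 379, ∅]

2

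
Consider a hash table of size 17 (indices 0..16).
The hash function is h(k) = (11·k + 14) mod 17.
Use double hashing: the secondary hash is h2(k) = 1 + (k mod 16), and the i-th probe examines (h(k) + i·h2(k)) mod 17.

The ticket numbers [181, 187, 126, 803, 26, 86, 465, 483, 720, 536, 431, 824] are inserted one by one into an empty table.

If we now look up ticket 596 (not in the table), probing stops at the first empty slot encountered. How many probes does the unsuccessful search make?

3

181: h=16 => slot 16
187: h=14 => slot 14
126: h=6 => slot 6
803: h=7 => slot 7
26: h=11 => slot 11
86: h=8 => slot 8
465: h=12 => slot 12
483: h=6, h2=4, probe 6,10 => slot 10
720: h=12, h2=1, probe 12,13 => slot 13
536: h=11, h2=9, probe 11,3 => slot 3
431: h=12, h2=16, probe 12,11,10,9 => slot 9
824: h=0 => slot 0
Table: [824, ∅, ∅, 536, ∅, ∅, 126, 803, 86, 431, 483, 26, 465, 720, 187, ∅, 181]
Lookup 596: h=8, h2=5, probe 8,13,1 → slot 1 empty, not found.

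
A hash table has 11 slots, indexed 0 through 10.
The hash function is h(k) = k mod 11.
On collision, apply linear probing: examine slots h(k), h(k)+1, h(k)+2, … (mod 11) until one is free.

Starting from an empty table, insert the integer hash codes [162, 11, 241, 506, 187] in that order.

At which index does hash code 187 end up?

2

Insert 162: h=8, slot 8 empty => index 8.
Insert 11: h=0, slot 0 empty => index 0.
Insert 241: h=10, slot 10 empty => index 10.
Insert 506: h=0, slot 0 occupied => index 1.
Insert 187: h=0, slots 0,1 occupied => index 2.
Table: [11, 506, 187, -, -, -, -, -, 162, -, 241]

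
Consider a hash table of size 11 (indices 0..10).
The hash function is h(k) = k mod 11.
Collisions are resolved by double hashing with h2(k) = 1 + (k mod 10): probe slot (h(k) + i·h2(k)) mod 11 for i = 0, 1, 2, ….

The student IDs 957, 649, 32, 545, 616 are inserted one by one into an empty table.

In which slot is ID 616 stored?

957: h=0 -> slot 0
649: h=0, h2=10, probe 0,10 -> slot 10
32: h=10, h2=3, probe 10,2 -> slot 2
545: h=6 -> slot 6
616: h=0, h2=7, probe 0,7 -> slot 7
Table: [957, _, 32, _, _, _, 545, 616, _, _, 649]

7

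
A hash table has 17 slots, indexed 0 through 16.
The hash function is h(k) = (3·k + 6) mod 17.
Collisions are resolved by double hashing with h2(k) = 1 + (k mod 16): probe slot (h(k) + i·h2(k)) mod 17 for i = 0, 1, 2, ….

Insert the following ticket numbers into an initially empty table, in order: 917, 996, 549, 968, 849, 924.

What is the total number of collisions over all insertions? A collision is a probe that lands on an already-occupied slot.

2

917 hashes to 3; slot 3 is free => place at 3.
996 hashes to 2; slot 2 is free => place at 2.
549 hashes to 4; slot 4 is free => place at 4.
968 hashes to 3, h2=9; 3 taken => place at 12.
849 hashes to 3, h2=2; 3 taken => place at 5.
924 hashes to 7; slot 7 is free => place at 7.
Table: [-, -, 996, 917, 549, 849, -, 924, -, -, -, -, 968, -, -, -, -]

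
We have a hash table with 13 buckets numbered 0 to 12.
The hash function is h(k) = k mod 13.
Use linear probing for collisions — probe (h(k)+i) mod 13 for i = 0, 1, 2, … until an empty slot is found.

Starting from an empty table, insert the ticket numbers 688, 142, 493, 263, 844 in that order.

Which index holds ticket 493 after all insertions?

Insert 688: h=12, slot 12 empty => index 12.
Insert 142: h=12, slot 12 occupied => index 0.
Insert 493: h=12, slots 12,0 occupied => index 1.
Insert 263: h=3, slot 3 empty => index 3.
Insert 844: h=12, slots 12,0,1 occupied => index 2.
Table: [142, 493, 844, 263, ., ., ., ., ., ., ., ., 688]

1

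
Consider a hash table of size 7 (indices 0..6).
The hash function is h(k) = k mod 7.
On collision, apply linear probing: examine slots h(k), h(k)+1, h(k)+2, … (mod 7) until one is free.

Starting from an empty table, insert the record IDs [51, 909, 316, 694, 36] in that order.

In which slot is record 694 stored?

3

51 hashes to 2; slot 2 is free => place at 2.
909 hashes to 6; slot 6 is free => place at 6.
316 hashes to 1; slot 1 is free => place at 1.
694 hashes to 1; 1,2 taken => place at 3.
36 hashes to 1; 1,2,3 taken => place at 4.
Table: [-, 316, 51, 694, 36, -, 909]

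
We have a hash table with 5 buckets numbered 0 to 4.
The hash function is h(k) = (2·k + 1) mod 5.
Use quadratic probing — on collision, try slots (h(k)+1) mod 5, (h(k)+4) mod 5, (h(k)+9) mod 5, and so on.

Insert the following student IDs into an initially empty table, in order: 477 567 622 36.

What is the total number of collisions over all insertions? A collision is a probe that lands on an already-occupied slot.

3

477: h=0 => slot 0
567: h=0, probe 0,1 => slot 1
622: h=0, probe 0,1,4 => slot 4
36: h=3 => slot 3
Table: [477, 567, -, 36, 622]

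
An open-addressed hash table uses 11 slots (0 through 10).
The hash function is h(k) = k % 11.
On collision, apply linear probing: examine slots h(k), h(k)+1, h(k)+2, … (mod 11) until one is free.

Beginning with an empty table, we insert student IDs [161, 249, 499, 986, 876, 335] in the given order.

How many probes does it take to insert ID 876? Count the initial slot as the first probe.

4

161 hashes to 7; slot 7 is free → place at 7.
249 hashes to 7; 7 taken → place at 8.
499 hashes to 4; slot 4 is free → place at 4.
986 hashes to 7; 7,8 taken → place at 9.
876 hashes to 7; 7,8,9 taken → place at 10.
335 hashes to 5; slot 5 is free → place at 5.
Table: [_, _, _, _, 499, 335, _, 161, 249, 986, 876]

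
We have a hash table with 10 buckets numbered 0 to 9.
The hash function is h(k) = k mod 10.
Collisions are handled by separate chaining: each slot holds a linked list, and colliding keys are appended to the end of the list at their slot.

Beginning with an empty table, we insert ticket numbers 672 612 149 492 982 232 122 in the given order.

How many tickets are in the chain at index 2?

672 → bucket 2
612 → bucket 2 (collision)
149 → bucket 9
492 → bucket 2 (collision)
982 → bucket 2 (collision)
232 → bucket 2 (collision)
122 → bucket 2 (collision)
Final buckets:
0: ∅
1: ∅
2: 672 -> 612 -> 492 -> 982 -> 232 -> 122
3: ∅
4: ∅
5: ∅
6: ∅
7: ∅
8: ∅
9: 149

6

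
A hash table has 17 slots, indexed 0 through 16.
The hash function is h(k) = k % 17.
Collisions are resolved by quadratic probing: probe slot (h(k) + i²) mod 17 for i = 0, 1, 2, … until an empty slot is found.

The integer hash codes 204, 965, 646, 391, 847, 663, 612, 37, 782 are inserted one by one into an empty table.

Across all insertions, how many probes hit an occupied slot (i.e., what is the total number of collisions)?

Insert 204: h=0, slot 0 empty → index 0.
Insert 965: h=13, slot 13 empty → index 13.
Insert 646: h=0, slot 0 occupied → index 1.
Insert 391: h=0, slots 0,1 occupied → index 4.
Insert 847: h=14, slot 14 empty → index 14.
Insert 663: h=0, slots 0,1,4 occupied → index 9.
Insert 612: h=0, slots 0,1,4,9 occupied → index 16.
Insert 37: h=3, slot 3 empty → index 3.
Insert 782: h=0, slots 0,1,4,9,16 occupied → index 8.
Table: [204, 646, _, 37, 391, _, _, _, 782, 663, _, _, _, 965, 847, _, 612]

15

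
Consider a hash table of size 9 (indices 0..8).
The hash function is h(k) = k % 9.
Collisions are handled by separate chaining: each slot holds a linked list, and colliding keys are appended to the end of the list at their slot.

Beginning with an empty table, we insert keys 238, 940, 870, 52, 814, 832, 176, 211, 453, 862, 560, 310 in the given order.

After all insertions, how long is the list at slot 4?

6

Insert 238: h=4, bucket 4 empty -> new chain.
Insert 940: h=4, bucket 4 nonempty -> append to chain.
Insert 870: h=6, bucket 6 empty -> new chain.
Insert 52: h=7, bucket 7 empty -> new chain.
Insert 814: h=4, bucket 4 nonempty -> append to chain.
Insert 832: h=4, bucket 4 nonempty -> append to chain.
Insert 176: h=5, bucket 5 empty -> new chain.
Insert 211: h=4, bucket 4 nonempty -> append to chain.
Insert 453: h=3, bucket 3 empty -> new chain.
Insert 862: h=7, bucket 7 nonempty -> append to chain.
Insert 560: h=2, bucket 2 empty -> new chain.
Insert 310: h=4, bucket 4 nonempty -> append to chain.
Final buckets:
0: _
1: _
2: 560
3: 453
4: 238 -> 940 -> 814 -> 832 -> 211 -> 310
5: 176
6: 870
7: 52 -> 862
8: _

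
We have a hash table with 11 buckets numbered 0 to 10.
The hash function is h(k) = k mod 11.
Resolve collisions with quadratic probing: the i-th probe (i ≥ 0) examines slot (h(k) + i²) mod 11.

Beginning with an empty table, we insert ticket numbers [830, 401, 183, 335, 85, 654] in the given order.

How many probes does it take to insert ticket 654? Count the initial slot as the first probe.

4

Insert 830: h=5, slot 5 empty => index 5.
Insert 401: h=5, slot 5 occupied => index 6.
Insert 183: h=7, slot 7 empty => index 7.
Insert 335: h=5, slots 5,6 occupied => index 9.
Insert 85: h=8, slot 8 empty => index 8.
Insert 654: h=5, slots 5,6,9 occupied => index 3.
Table: [—, —, —, 654, —, 830, 401, 183, 85, 335, —]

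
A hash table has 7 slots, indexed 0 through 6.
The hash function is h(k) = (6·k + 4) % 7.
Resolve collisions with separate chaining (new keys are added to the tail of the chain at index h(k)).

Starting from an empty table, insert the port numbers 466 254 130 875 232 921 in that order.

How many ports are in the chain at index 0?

3

Insert 466: h=0, bucket 0 empty -> new chain.
Insert 254: h=2, bucket 2 empty -> new chain.
Insert 130: h=0, bucket 0 nonempty -> append to chain.
Insert 875: h=4, bucket 4 empty -> new chain.
Insert 232: h=3, bucket 3 empty -> new chain.
Insert 921: h=0, bucket 0 nonempty -> append to chain.
Final buckets:
0: 466 -> 130 -> 921
1: _
2: 254
3: 232
4: 875
5: _
6: _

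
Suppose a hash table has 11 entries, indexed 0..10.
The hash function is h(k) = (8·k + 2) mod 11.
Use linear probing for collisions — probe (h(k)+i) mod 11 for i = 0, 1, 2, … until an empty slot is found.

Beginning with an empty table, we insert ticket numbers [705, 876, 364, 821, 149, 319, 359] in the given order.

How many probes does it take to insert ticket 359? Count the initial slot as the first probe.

705: h=10 -> slot 10
876: h=3 -> slot 3
364: h=10, probe 10,0 -> slot 0
821: h=3, probe 3,4 -> slot 4
149: h=6 -> slot 6
319: h=2 -> slot 2
359: h=3, probe 3,4,5 -> slot 5
Table: [364, ∅, 319, 876, 821, 359, 149, ∅, ∅, ∅, 705]

3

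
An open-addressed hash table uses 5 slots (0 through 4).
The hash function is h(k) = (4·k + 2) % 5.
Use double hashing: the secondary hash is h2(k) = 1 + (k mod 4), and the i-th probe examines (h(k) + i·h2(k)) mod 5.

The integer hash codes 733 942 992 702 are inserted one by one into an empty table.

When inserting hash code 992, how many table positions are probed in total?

Insert 733: h=4, slot 4 empty => index 4.
Insert 942: h=0, slot 0 empty => index 0.
Insert 992: h=0, h2=1, slot 0 occupied => index 1.
Insert 702: h=0, h2=3, slot 0 occupied => index 3.
Table: [942, 992, ∅, 702, 733]

2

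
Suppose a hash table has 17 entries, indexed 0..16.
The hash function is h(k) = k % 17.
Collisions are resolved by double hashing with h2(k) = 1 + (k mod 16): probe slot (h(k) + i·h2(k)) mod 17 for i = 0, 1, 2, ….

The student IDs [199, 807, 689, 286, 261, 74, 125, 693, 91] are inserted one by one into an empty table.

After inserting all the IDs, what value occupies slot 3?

125

199 hashes to 12; slot 12 is free -> place at 12.
807 hashes to 8; slot 8 is free -> place at 8.
689 hashes to 9; slot 9 is free -> place at 9.
286 hashes to 14; slot 14 is free -> place at 14.
261 hashes to 6; slot 6 is free -> place at 6.
74 hashes to 6, h2=11; 6 taken -> place at 0.
125 hashes to 6, h2=14; 6 taken -> place at 3.
693 hashes to 13; slot 13 is free -> place at 13.
91 hashes to 6, h2=12; 6 taken -> place at 1.
Table: [74, 91, —, 125, —, —, 261, —, 807, 689, —, —, 199, 693, 286, —, —]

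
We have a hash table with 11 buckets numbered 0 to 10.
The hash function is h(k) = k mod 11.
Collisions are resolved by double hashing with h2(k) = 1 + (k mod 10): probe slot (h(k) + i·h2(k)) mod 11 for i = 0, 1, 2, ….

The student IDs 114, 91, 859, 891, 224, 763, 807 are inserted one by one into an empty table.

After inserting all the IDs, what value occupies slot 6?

807

114: h=4 -> slot 4
91: h=3 -> slot 3
859: h=1 -> slot 1
891: h=0 -> slot 0
224: h=4, h2=5, probe 4,9 -> slot 9
763: h=4, h2=4, probe 4,8 -> slot 8
807: h=4, h2=8, probe 4,1,9,6 -> slot 6
Table: [891, 859, -, 91, 114, -, 807, -, 763, 224, -]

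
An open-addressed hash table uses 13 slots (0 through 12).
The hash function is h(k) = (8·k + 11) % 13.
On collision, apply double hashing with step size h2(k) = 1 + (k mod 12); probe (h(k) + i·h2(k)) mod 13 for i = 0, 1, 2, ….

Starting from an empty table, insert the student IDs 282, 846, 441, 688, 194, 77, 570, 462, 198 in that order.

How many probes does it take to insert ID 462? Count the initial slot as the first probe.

282: h=5 => slot 5
846: h=6 => slot 6
441: h=3 => slot 3
688: h=3, h2=5, probe 3,8 => slot 8
194: h=3, h2=3, probe 3,6,9 => slot 9
77: h=3, h2=6, probe 3,9,2 => slot 2
570: h=8, h2=7, probe 8,2,9,3,10 => slot 10
462: h=2, h2=7, probe 2,9,3,10,4 => slot 4
198: h=9, h2=7, probe 9,3,10,4,11 => slot 11
Table: [—, —, 77, 441, 462, 282, 846, —, 688, 194, 570, 198, —]

5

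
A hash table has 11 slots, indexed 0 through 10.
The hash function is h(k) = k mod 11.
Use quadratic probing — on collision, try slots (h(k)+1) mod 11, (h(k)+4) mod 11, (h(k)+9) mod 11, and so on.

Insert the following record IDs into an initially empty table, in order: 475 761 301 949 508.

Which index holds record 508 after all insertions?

475 hashes to 2; slot 2 is free → place at 2.
761 hashes to 2; 2 taken → place at 3.
301 hashes to 4; slot 4 is free → place at 4.
949 hashes to 3; 3,4 taken → place at 7.
508 hashes to 2; 2,3 taken → place at 6.
Table: [—, —, 475, 761, 301, —, 508, 949, —, —, —]

6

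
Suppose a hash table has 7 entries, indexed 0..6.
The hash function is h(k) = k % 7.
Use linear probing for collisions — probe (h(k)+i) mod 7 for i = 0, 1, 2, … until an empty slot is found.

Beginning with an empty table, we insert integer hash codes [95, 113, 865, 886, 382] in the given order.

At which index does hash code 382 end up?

95 hashes to 4; slot 4 is free → place at 4.
113 hashes to 1; slot 1 is free → place at 1.
865 hashes to 4; 4 taken → place at 5.
886 hashes to 4; 4,5 taken → place at 6.
382 hashes to 4; 4,5,6 taken → place at 0.
Table: [382, 113, ∅, ∅, 95, 865, 886]

0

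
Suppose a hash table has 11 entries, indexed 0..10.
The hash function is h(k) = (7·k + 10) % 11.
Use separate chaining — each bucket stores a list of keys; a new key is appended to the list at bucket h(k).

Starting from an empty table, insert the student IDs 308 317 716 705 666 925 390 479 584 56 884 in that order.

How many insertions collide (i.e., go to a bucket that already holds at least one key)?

5

Insert 308: h=10, bucket 10 empty → new chain.
Insert 317: h=7, bucket 7 empty → new chain.
Insert 716: h=6, bucket 6 empty → new chain.
Insert 705: h=6, bucket 6 nonempty → append to chain.
Insert 666: h=8, bucket 8 empty → new chain.
Insert 925: h=6, bucket 6 nonempty → append to chain.
Insert 390: h=1, bucket 1 empty → new chain.
Insert 479: h=8, bucket 8 nonempty → append to chain.
Insert 584: h=6, bucket 6 nonempty → append to chain.
Insert 56: h=6, bucket 6 nonempty → append to chain.
Insert 884: h=5, bucket 5 empty → new chain.
Final buckets:
0: _
1: 390
2: _
3: _
4: _
5: 884
6: 716 -> 705 -> 925 -> 584 -> 56
7: 317
8: 666 -> 479
9: _
10: 308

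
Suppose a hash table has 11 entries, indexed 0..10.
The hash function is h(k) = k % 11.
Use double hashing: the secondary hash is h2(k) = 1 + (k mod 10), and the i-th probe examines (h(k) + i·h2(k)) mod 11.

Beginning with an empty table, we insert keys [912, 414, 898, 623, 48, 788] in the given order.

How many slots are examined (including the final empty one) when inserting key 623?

Insert 912: h=10, slot 10 empty -> index 10.
Insert 414: h=7, slot 7 empty -> index 7.
Insert 898: h=7, h2=9, slot 7 occupied -> index 5.
Insert 623: h=7, h2=4, slot 7 occupied -> index 0.
Insert 48: h=4, slot 4 empty -> index 4.
Insert 788: h=7, h2=9, slots 7,5 occupied -> index 3.
Table: [623, —, —, 788, 48, 898, —, 414, —, —, 912]

2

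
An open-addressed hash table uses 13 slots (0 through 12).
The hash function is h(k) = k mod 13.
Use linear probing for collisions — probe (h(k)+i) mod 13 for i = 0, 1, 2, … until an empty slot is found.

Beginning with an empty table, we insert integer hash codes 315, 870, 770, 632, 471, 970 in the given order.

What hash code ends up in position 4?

770

Insert 315: h=3, slot 3 empty => index 3.
Insert 870: h=12, slot 12 empty => index 12.
Insert 770: h=3, slot 3 occupied => index 4.
Insert 632: h=8, slot 8 empty => index 8.
Insert 471: h=3, slots 3,4 occupied => index 5.
Insert 970: h=8, slot 8 occupied => index 9.
Table: [_, _, _, 315, 770, 471, _, _, 632, 970, _, _, 870]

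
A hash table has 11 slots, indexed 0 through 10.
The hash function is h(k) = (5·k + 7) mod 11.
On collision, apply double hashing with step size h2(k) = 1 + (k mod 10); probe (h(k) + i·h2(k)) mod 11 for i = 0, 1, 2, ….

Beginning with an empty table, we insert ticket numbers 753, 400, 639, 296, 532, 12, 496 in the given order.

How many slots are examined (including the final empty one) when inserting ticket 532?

2

753 hashes to 10; slot 10 is free => place at 10.
400 hashes to 5; slot 5 is free => place at 5.
639 hashes to 1; slot 1 is free => place at 1.
296 hashes to 2; slot 2 is free => place at 2.
532 hashes to 5, h2=3; 5 taken => place at 8.
12 hashes to 1, h2=3; 1 taken => place at 4.
496 hashes to 1, h2=7; 1,8,4 taken => place at 0.
Table: [496, 639, 296, _, 12, 400, _, _, 532, _, 753]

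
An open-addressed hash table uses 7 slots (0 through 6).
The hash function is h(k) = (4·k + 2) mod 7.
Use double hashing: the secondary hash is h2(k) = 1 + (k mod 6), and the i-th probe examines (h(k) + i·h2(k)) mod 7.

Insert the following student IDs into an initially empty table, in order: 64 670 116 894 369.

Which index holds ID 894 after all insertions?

Insert 64: h=6, slot 6 empty -> index 6.
Insert 670: h=1, slot 1 empty -> index 1.
Insert 116: h=4, slot 4 empty -> index 4.
Insert 894: h=1, h2=1, slot 1 occupied -> index 2.
Insert 369: h=1, h2=4, slot 1 occupied -> index 5.
Table: [., 670, 894, ., 116, 369, 64]

2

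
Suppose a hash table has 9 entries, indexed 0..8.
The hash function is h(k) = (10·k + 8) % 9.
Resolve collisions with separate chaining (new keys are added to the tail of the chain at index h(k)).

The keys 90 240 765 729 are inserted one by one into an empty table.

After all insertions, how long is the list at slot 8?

Insert 90: h=8, bucket 8 empty -> new chain.
Insert 240: h=5, bucket 5 empty -> new chain.
Insert 765: h=8, bucket 8 nonempty -> append to chain.
Insert 729: h=8, bucket 8 nonempty -> append to chain.
Final buckets:
0: .
1: .
2: .
3: .
4: .
5: 240
6: .
7: .
8: 90 -> 765 -> 729

3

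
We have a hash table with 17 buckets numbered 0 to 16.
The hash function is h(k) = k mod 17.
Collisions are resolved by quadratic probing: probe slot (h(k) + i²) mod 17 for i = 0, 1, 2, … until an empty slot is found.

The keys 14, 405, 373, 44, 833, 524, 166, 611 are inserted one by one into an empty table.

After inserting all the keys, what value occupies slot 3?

Insert 14: h=14, slot 14 empty => index 14.
Insert 405: h=14, slot 14 occupied => index 15.
Insert 373: h=16, slot 16 empty => index 16.
Insert 44: h=10, slot 10 empty => index 10.
Insert 833: h=0, slot 0 empty => index 0.
Insert 524: h=14, slots 14,15 occupied => index 1.
Insert 166: h=13, slot 13 empty => index 13.
Insert 611: h=16, slots 16,0 occupied => index 3.
Table: [833, 524, —, 611, —, —, —, —, —, —, 44, —, —, 166, 14, 405, 373]

611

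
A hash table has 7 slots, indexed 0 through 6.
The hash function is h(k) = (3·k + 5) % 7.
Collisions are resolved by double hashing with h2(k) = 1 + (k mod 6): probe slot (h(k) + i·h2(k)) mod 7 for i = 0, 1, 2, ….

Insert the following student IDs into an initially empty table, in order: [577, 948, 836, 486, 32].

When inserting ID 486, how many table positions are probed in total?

3

577 hashes to 0; slot 0 is free => place at 0.
948 hashes to 0, h2=1; 0 taken => place at 1.
836 hashes to 0, h2=3; 0 taken => place at 3.
486 hashes to 0, h2=1; 0,1 taken => place at 2.
32 hashes to 3, h2=3; 3 taken => place at 6.
Table: [577, 948, 486, 836, ., ., 32]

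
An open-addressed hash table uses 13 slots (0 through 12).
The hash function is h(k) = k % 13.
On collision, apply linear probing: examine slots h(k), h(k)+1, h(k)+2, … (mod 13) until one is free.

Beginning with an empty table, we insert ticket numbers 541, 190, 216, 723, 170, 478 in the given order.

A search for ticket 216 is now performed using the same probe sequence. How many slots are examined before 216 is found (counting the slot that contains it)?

541: h=8 → slot 8
190: h=8, probe 8,9 → slot 9
216: h=8, probe 8,9,10 → slot 10
723: h=8, probe 8,9,10,11 → slot 11
170: h=1 → slot 1
478: h=10, probe 10,11,12 → slot 12
Table: [_, 170, _, _, _, _, _, _, 541, 190, 216, 723, 478]
Lookup 216: h=8, probe 8,9,10 → found at 10.

3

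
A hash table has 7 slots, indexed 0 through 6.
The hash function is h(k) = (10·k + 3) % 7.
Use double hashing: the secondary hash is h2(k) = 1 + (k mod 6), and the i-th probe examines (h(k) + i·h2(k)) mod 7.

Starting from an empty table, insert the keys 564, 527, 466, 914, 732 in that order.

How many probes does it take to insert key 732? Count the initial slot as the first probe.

564: h=1 → slot 1
527: h=2 → slot 2
466: h=1, h2=5, probe 1,6 → slot 6
914: h=1, h2=3, probe 1,4 → slot 4
732: h=1, h2=1, probe 1,2,3 → slot 3
Table: [∅, 564, 527, 732, 914, ∅, 466]

3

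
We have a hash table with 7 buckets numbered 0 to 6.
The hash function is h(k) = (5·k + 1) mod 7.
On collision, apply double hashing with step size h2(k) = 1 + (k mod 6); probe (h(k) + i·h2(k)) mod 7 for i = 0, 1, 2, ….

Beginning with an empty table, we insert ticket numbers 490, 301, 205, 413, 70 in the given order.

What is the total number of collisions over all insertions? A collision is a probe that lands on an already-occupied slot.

Insert 490: h=1, slot 1 empty → index 1.
Insert 301: h=1, h2=2, slot 1 occupied → index 3.
Insert 205: h=4, slot 4 empty → index 4.
Insert 413: h=1, h2=6, slot 1 occupied → index 0.
Insert 70: h=1, h2=5, slot 1 occupied → index 6.
Table: [413, 490, _, 301, 205, _, 70]

3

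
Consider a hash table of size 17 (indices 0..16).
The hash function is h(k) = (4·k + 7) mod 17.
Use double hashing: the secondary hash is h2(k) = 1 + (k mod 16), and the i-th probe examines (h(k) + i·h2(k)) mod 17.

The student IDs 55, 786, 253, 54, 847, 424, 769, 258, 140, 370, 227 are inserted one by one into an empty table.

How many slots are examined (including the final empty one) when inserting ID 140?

3

Insert 55: h=6, slot 6 empty → index 6.
Insert 786: h=6, h2=3, slot 6 occupied → index 9.
Insert 253: h=16, slot 16 empty → index 16.
Insert 54: h=2, slot 2 empty → index 2.
Insert 847: h=12, slot 12 empty → index 12.
Insert 424: h=3, slot 3 empty → index 3.
Insert 769: h=6, h2=2, slot 6 occupied → index 8.
Insert 258: h=2, h2=3, slot 2 occupied → index 5.
Insert 140: h=6, h2=13, slots 6,2 occupied → index 15.
Insert 370: h=8, h2=3, slot 8 occupied → index 11.
Insert 227: h=14, slot 14 empty → index 14.
Table: [., ., 54, 424, ., 258, 55, ., 769, 786, ., 370, 847, ., 227, 140, 253]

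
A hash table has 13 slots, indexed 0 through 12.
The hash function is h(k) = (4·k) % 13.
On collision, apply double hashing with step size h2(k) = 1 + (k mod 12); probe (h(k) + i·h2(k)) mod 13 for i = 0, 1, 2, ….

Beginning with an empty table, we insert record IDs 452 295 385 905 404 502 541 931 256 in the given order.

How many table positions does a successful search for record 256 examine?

452: h=1 -> slot 1
295: h=10 -> slot 10
385: h=6 -> slot 6
905: h=6, h2=6, probe 6,12 -> slot 12
404: h=4 -> slot 4
502: h=6, h2=11, probe 6,4,2 -> slot 2
541: h=6, h2=2, probe 6,8 -> slot 8
931: h=6, h2=8, probe 6,1,9 -> slot 9
256: h=10, h2=5, probe 10,2,7 -> slot 7
Table: [., 452, 502, ., 404, ., 385, 256, 541, 931, 295, ., 905]
Lookup 256: h=10, h2=5, probe 10,2,7 → found at 7.

3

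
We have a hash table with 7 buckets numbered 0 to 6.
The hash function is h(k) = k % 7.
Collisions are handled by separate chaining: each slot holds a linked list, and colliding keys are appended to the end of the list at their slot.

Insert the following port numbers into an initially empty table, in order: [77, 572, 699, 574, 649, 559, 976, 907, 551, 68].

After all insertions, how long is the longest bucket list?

Insert 77: h=0, bucket 0 empty → new chain.
Insert 572: h=5, bucket 5 empty → new chain.
Insert 699: h=6, bucket 6 empty → new chain.
Insert 574: h=0, bucket 0 nonempty → append to chain.
Insert 649: h=5, bucket 5 nonempty → append to chain.
Insert 559: h=6, bucket 6 nonempty → append to chain.
Insert 976: h=3, bucket 3 empty → new chain.
Insert 907: h=4, bucket 4 empty → new chain.
Insert 551: h=5, bucket 5 nonempty → append to chain.
Insert 68: h=5, bucket 5 nonempty → append to chain.
Final buckets:
0: 77 -> 574
1: -
2: -
3: 976
4: 907
5: 572 -> 649 -> 551 -> 68
6: 699 -> 559

4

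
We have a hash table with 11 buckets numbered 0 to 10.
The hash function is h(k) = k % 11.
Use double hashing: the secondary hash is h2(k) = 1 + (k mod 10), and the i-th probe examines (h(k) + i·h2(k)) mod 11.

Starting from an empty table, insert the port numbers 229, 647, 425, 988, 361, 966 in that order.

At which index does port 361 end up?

Insert 229: h=9, slot 9 empty → index 9.
Insert 647: h=9, h2=8, slot 9 occupied → index 6.
Insert 425: h=7, slot 7 empty → index 7.
Insert 988: h=9, h2=9, slots 9,7 occupied → index 5.
Insert 361: h=9, h2=2, slot 9 occupied → index 0.
Insert 966: h=9, h2=7, slots 9,5 occupied → index 1.
Table: [361, 966, ., ., ., 988, 647, 425, ., 229, .]

0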